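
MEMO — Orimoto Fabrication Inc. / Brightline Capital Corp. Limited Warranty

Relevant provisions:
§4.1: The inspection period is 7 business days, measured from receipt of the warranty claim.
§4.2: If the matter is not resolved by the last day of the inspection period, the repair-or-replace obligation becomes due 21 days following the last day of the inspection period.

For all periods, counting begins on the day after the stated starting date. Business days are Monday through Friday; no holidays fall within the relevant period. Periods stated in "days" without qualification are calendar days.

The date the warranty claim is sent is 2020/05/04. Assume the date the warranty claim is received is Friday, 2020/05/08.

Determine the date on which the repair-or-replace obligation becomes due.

2020/06/09

The last day of the inspection period: 7 business days after Friday, 2020/05/08, skipping weekends — May 11, May 12, May 13, May 14, May 15, May 18, May 19 — lands on Tuesday, 2020/05/19.
Adding 21 calendar days to 2020/05/19 gives 2020/06/09, which is the date on which the repair-or-replace obligation becomes due.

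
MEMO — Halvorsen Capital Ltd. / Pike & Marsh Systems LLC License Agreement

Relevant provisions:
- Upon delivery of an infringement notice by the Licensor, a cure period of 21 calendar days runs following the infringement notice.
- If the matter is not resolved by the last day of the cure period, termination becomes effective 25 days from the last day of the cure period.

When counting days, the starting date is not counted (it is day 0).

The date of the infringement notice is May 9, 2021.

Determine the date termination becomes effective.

The last day of the cure period: May 9, 2021 + 21 days = May 30, 2021.
The date termination becomes effective: 25 calendar days after May 30, 2021 is Jun 24, 2021.

Jun 24, 2021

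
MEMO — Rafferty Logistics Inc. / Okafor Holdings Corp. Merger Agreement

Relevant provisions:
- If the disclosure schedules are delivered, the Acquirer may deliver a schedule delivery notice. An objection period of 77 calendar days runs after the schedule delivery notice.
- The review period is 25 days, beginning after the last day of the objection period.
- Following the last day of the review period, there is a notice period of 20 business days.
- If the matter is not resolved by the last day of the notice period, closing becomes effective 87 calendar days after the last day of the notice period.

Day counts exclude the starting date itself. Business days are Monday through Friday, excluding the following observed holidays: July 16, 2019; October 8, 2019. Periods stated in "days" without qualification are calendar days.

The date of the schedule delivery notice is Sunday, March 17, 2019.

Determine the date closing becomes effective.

Adding 77 calendar days to March 17, 2019 gives June 2, 2019, which is the last day of the objection period.
The last day of the review period: June 2, 2019 + 25 days = June 27, 2019.
From Thursday, June 27, 2019, 20 business days (Jun 28, Jul 1, Jul 2, Jul 3, …, Jul 24, Jul 25, Jul 26, skipping weekends and the listed holiday on Jul 16) brings us to Friday, July 26, 2019, which is the last day of the notice period.
Adding 87 calendar days to July 26, 2019 gives October 21, 2019, which is the date closing becomes effective.

October 21, 2019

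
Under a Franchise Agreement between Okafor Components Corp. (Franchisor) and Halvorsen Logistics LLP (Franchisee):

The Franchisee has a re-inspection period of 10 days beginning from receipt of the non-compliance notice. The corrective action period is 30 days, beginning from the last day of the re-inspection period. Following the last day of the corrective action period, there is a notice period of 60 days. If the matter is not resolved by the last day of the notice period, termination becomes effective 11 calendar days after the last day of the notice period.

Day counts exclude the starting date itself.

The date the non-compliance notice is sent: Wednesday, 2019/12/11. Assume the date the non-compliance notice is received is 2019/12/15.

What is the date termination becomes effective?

2020/04/04

The last day of the re-inspection period: 2019/12/15 + 10 days = 2019/12/25.
Adding 30 calendar days to 2019/12/25 gives 2020/01/24, which is the last day of the corrective action period.
The last day of the notice period: 2020/01/24 + 60 days = 2020/03/24.
Adding 11 calendar days to 2020/03/24 gives 2020/04/04, which is the date termination becomes effective.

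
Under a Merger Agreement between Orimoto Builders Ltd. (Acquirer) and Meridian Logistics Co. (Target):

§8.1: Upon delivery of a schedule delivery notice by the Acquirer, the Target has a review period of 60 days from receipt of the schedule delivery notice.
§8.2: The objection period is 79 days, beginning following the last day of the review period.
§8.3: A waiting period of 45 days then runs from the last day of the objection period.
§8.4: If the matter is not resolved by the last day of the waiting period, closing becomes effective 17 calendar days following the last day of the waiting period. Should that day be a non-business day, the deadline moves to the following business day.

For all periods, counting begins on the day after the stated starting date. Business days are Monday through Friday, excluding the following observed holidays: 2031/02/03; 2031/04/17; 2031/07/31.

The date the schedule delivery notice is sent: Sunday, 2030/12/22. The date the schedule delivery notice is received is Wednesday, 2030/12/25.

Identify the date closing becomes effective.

2031/07/14

The last day of the review period: 2030/12/25 + 60 days = 2031/02/23.
The last day of the objection period: 79 calendar days after 2031/02/23 is 2031/05/13.
The last day of the waiting period: 2031/05/13 + 45 days = 2031/06/27.
The date closing becomes effective: 2031/06/27 + 17 days = 2031/07/14. 2031/07/14 is a Monday and is not a listed holiday, so no roll-forward applies.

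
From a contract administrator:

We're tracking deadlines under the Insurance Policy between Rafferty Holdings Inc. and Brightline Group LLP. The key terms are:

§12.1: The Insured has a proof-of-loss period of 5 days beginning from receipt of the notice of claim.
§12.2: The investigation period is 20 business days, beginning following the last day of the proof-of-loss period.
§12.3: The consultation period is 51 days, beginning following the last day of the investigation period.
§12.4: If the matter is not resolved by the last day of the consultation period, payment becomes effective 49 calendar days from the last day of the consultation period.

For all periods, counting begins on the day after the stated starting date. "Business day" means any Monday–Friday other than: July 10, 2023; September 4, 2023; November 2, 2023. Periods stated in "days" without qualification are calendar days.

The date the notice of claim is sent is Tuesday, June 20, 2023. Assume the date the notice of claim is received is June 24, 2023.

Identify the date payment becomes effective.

The last day of the proof-of-loss period: June 24, 2023 + 5 days = June 29, 2023.
From Thursday, June 29, 2023, 20 business days (Jun 30, Jul 3, Jul 4, Jul 5, …, Jul 26, Jul 27, Jul 28, skipping weekends and the listed holiday on Jul 10) brings us to Friday, July 28, 2023, which is the last day of the investigation period.
The last day of the consultation period: July 28, 2023 + 51 days = September 17, 2023.
Adding 49 calendar days to September 17, 2023 gives November 5, 2023, which is the date payment becomes effective.

November 5, 2023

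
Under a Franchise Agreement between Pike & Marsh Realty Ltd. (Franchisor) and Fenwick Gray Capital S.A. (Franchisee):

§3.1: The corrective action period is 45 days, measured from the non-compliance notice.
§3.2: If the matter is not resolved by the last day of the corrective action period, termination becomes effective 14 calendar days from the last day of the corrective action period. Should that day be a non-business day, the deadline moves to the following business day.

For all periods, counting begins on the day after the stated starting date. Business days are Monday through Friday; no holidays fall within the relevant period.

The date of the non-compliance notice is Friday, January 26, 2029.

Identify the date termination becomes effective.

March 26, 2029

The last day of the corrective action period: 45 calendar days after January 26, 2029 is March 12, 2029.
The date termination becomes effective: March 12, 2029 + 14 days = March 26, 2029. March 26, 2029 is a Monday, so no roll-forward applies.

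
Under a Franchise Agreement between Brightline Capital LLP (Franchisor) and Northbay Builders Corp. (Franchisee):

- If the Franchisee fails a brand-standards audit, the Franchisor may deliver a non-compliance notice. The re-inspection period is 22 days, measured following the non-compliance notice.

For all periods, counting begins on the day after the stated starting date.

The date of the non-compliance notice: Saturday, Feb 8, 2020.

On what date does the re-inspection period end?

The last day of the re-inspection period: 22 calendar days after Feb 8, 2020 is Mar 1, 2020.

Mar 1, 2020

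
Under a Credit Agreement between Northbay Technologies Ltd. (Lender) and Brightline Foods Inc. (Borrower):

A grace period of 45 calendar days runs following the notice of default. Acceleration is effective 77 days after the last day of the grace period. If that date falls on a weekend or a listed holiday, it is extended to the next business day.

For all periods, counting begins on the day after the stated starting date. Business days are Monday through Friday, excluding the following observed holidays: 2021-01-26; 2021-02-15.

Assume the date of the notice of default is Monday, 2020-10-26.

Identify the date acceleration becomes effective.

2021-02-25

Adding 45 calendar days to 2020-10-26 gives 2020-12-10, which is the last day of the grace period.
Adding 77 calendar days to 2020-12-10 gives 2021-02-25, which is the date acceleration becomes effective. 2021-02-25 is a Thursday and is not a listed holiday, so no roll-forward applies.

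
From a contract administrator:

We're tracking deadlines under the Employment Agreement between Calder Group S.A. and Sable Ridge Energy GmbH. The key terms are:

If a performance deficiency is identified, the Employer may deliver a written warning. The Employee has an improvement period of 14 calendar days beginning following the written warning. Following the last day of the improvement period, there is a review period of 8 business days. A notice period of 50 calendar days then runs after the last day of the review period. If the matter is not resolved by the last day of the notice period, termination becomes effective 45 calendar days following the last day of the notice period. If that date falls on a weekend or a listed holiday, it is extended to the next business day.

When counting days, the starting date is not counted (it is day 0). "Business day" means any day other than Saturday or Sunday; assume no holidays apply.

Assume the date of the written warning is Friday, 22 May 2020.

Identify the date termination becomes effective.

The last day of the improvement period: 22 May 2020 + 14 days = 5 June 2020.
The last day of the review period: 8 business days after Friday, 5 June 2020, skipping weekends — Jun 8, Jun 9, Jun 10, Jun 11, Jun 12, Jun 15, Jun 16, Jun 17 — lands on Wednesday, 17 June 2020.
The last day of the notice period: 17 June 2020 + 50 days = 6 August 2020.
Adding 45 calendar days to 6 August 2020 gives 20 September 2020, which is the date termination becomes effective. That falls on a Sunday, so it rolls to the next business day, Monday, 21 September 2020.

21 September 2020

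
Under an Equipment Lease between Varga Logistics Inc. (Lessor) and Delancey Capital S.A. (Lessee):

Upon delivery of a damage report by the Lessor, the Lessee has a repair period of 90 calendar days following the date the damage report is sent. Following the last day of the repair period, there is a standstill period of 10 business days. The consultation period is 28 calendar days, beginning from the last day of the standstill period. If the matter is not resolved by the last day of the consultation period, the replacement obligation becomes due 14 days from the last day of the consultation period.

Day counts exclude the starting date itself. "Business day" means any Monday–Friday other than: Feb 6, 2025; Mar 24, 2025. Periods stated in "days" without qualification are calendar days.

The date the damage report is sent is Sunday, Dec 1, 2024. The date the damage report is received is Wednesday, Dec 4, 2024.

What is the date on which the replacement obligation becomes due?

Apr 25, 2025

The last day of the repair period: 90 calendar days after Dec 1, 2024 is Mar 1, 2025.
From Saturday, Mar 1, 2025, 10 business days (Mar 3, Mar 4, Mar 5, Mar 6, Mar 7, Mar 10, Mar 11, Mar 12, Mar 13, Mar 14, skipping weekends) brings us to Friday, Mar 14, 2025, which is the last day of the standstill period.
The last day of the consultation period: Mar 14, 2025 + 28 days = Apr 11, 2025.
The date on which the replacement obligation becomes due: 14 calendar days after Apr 11, 2025 is Apr 25, 2025.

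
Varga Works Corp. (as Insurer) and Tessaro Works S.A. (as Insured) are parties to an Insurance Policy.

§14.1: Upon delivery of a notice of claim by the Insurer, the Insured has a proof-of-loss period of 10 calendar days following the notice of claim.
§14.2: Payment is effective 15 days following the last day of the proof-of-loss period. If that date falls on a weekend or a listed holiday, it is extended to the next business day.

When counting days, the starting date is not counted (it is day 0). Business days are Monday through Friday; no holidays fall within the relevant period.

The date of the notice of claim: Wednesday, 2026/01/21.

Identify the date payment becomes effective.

2026/02/16

Adding 10 calendar days to 2026/01/21 gives 2026/01/31, which is the last day of the proof-of-loss period.
The date payment becomes effective: 15 calendar days after 2026/01/31 is 2026/02/15. That falls on a Sunday, so it rolls to the next business day, Monday, 2026/02/16.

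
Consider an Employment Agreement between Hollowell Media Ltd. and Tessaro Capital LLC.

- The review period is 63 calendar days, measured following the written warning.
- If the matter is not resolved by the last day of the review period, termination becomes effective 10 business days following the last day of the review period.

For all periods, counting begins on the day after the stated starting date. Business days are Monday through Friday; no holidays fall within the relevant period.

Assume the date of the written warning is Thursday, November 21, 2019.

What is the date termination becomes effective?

The last day of the review period: 63 calendar days after November 21, 2019 is January 23, 2020.
From Thursday, January 23, 2020, 10 business days (Jan 24, Jan 27, Jan 28, Jan 29, Jan 30, Jan 31, Feb 3, Feb 4, Feb 5, Feb 6, skipping weekends) brings us to Thursday, February 6, 2020, which is the date termination becomes effective.

February 6, 2020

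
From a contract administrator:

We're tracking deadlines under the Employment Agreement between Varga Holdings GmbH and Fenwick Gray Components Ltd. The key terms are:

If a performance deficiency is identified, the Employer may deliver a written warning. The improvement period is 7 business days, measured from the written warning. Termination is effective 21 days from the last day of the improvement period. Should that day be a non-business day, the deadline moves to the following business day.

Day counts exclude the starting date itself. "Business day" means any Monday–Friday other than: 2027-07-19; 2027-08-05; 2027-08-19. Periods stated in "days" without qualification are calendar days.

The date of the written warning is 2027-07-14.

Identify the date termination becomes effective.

The last day of the improvement period: 7 business days after Wednesday, 2027-07-14, skipping weekends and the listed holiday on Jul 19 — Jul 15, Jul 16, Jul 20, Jul 21, Jul 22, Jul 23, Jul 26 — lands on Monday, 2027-07-26.
The date termination becomes effective: 21 calendar days after 2027-07-26 is 2027-08-16. 2027-08-16 is a Monday and is not a listed holiday, so no roll-forward applies.

2027-08-16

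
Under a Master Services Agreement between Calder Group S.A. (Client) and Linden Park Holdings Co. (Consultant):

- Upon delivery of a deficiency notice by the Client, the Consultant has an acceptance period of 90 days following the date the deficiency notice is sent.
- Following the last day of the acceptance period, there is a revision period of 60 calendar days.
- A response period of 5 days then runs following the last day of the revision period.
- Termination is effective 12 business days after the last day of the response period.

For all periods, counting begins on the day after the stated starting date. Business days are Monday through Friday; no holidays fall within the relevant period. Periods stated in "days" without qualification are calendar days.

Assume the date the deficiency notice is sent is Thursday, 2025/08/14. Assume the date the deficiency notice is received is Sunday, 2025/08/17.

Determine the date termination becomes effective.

2026/02/03

Adding 90 calendar days to 2025/08/14 gives 2025/11/12, which is the last day of the acceptance period.
The last day of the revision period: 60 calendar days after 2025/11/12 is 2026/01/11.
The last day of the response period: 2026/01/11 + 5 days = 2026/01/16.
The date termination becomes effective: 12 business days after Friday, 2026/01/16, skipping weekends — Jan 19, Jan 20, Jan 21, Jan 22, …, Jan 30, Feb 2, Feb 3 — lands on Tuesday, 2026/02/03.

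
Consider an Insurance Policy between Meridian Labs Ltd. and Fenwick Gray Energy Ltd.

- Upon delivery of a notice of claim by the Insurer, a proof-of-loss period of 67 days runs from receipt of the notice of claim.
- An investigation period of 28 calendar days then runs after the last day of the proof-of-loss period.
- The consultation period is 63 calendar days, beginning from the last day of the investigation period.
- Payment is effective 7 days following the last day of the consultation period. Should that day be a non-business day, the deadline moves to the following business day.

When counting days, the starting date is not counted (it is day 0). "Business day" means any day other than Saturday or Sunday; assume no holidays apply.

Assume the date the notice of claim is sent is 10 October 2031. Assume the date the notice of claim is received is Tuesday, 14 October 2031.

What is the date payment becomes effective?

The last day of the proof-of-loss period: 14 October 2031 + 67 days = 20 December 2031.
Adding 28 calendar days to 20 December 2031 gives 17 January 2032, which is the last day of the investigation period.
The last day of the consultation period: 17 January 2032 + 63 days = 20 March 2032.
Adding 7 calendar days to 20 March 2032 gives 27 March 2032, which is the date payment becomes effective. That falls on a Saturday, so it rolls to the next business day, Monday, 29 March 2032.

29 March 2032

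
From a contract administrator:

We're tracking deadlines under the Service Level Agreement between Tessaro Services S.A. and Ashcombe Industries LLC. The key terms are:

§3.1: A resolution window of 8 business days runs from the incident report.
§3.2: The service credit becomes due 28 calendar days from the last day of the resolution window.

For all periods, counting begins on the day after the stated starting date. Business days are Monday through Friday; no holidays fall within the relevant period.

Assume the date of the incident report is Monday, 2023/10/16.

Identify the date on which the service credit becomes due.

From Monday, 2023/10/16, 8 business days (Oct 17, Oct 18, Oct 19, Oct 20, Oct 23, Oct 24, Oct 25, Oct 26, skipping weekends) brings us to Thursday, 2023/10/26, which is the last day of the resolution window.
The date on which the service credit becomes due: 2023/10/26 + 28 days = 2023/11/23.

2023/11/23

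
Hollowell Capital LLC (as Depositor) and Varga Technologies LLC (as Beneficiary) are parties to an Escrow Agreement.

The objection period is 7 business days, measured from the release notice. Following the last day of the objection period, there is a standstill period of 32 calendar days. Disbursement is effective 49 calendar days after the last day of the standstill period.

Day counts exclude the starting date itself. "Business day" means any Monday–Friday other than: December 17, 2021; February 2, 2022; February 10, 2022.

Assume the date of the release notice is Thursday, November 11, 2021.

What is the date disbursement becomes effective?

The last day of the objection period: 7 business days after Thursday, November 11, 2021, skipping weekends — Nov 12, Nov 15, Nov 16, Nov 17, Nov 18, Nov 19, Nov 22 — lands on Monday, November 22, 2021.
The last day of the standstill period: 32 calendar days after November 22, 2021 is December 24, 2021.
The date disbursement becomes effective: 49 calendar days after December 24, 2021 is February 11, 2022.

February 11, 2022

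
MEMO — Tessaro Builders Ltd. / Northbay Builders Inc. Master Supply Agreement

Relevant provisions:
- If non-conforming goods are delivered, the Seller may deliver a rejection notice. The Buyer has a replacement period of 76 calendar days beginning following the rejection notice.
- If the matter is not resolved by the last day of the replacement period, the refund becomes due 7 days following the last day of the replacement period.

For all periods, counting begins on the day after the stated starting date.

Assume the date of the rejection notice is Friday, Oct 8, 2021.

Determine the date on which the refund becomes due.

The last day of the replacement period: Oct 8, 2021 + 76 days = Dec 23, 2021.
The date on which the refund becomes due: 7 calendar days after Dec 23, 2021 is Dec 30, 2021.

Dec 30, 2021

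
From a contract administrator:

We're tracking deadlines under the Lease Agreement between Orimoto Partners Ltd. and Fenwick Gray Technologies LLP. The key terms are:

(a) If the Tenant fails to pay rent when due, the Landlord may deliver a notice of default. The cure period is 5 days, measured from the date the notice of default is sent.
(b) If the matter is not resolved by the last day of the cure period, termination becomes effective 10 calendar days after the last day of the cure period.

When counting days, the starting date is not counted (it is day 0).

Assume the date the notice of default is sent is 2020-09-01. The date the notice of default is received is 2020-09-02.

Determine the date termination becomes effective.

Adding 5 calendar days to 2020-09-01 gives 2020-09-06, which is the last day of the cure period.
The date termination becomes effective: 2020-09-06 + 10 days = 2020-09-16.

2020-09-16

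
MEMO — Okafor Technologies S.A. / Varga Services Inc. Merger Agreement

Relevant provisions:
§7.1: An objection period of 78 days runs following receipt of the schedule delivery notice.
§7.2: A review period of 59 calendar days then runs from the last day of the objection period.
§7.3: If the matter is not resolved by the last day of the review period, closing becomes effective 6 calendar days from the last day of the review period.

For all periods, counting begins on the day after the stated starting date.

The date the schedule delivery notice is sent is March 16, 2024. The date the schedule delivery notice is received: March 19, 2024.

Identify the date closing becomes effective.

The last day of the objection period: March 19, 2024 + 78 days = June 5, 2024.
Adding 59 calendar days to June 5, 2024 gives August 3, 2024, which is the last day of the review period.
Adding 6 calendar days to August 3, 2024 gives August 9, 2024, which is the date closing becomes effective.

August 9, 2024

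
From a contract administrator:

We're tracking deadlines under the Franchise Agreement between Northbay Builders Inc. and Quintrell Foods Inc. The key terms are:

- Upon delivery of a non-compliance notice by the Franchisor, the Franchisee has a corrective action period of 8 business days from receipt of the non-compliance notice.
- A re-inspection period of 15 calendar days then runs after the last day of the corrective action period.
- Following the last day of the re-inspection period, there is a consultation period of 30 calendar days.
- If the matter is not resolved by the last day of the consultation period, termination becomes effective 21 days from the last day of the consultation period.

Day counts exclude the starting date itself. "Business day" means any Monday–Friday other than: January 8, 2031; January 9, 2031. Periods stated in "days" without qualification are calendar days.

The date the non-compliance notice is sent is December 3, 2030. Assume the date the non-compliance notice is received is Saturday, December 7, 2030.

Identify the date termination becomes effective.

From Saturday, December 7, 2030, 8 business days (Dec 9, Dec 10, Dec 11, Dec 12, Dec 13, Dec 16, Dec 17, Dec 18, skipping weekends) brings us to Wednesday, December 18, 2030, which is the last day of the corrective action period.
Adding 15 calendar days to December 18, 2030 gives January 2, 2031, which is the last day of the re-inspection period.
Adding 30 calendar days to January 2, 2031 gives February 1, 2031, which is the last day of the consultation period.
The date termination becomes effective: 21 calendar days after February 1, 2031 is February 22, 2031.

February 22, 2031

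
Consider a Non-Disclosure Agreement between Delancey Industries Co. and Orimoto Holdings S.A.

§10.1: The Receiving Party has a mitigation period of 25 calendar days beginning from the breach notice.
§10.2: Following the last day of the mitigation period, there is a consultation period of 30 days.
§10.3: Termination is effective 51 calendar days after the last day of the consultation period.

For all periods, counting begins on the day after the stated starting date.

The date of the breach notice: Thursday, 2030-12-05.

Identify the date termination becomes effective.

2031-03-21

The last day of the mitigation period: 2030-12-05 + 25 days = 2030-12-30.
Adding 30 calendar days to 2030-12-30 gives 2031-01-29, which is the last day of the consultation period.
Adding 51 calendar days to 2031-01-29 gives 2031-03-21, which is the date termination becomes effective.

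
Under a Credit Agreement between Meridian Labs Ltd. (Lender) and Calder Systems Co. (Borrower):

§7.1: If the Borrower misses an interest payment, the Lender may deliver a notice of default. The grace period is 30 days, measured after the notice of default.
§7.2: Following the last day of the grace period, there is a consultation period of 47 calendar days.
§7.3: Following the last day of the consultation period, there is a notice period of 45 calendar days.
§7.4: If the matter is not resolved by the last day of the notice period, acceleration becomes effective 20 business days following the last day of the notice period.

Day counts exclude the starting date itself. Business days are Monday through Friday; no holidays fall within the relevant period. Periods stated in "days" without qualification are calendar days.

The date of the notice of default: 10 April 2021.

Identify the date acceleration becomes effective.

7 September 2021

Adding 30 calendar days to 10 April 2021 gives 10 May 2021, which is the last day of the grace period.
The last day of the consultation period: 47 calendar days after 10 May 2021 is 26 June 2021.
Adding 45 calendar days to 26 June 2021 gives 10 August 2021, which is the last day of the notice period.
From Tuesday, 10 August 2021, 20 business days (Aug 11, Aug 12, Aug 13, Aug 16, …, Sep 3, Sep 6, Sep 7, skipping weekends) brings us to Tuesday, 7 September 2021, which is the date acceleration becomes effective.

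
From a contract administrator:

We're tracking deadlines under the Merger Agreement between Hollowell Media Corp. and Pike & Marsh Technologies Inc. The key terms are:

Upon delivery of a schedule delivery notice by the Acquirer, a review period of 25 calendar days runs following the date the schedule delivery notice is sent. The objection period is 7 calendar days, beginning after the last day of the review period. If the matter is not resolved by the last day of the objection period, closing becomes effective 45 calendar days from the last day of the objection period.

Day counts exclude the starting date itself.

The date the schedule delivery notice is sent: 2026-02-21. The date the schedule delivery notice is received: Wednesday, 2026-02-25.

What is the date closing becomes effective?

Adding 25 calendar days to 2026-02-21 gives 2026-03-18, which is the last day of the review period.
Adding 7 calendar days to 2026-03-18 gives 2026-03-25, which is the last day of the objection period.
The date closing becomes effective: 45 calendar days after 2026-03-25 is 2026-05-09.

2026-05-09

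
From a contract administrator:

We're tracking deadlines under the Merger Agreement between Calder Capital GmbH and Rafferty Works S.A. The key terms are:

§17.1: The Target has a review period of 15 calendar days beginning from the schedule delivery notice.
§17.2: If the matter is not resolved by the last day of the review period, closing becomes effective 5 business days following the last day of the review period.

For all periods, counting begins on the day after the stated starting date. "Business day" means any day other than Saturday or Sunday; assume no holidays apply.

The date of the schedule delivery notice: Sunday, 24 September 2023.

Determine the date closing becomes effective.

Adding 15 calendar days to 24 September 2023 gives 9 October 2023, which is the last day of the review period.
From Monday, 9 October 2023, 5 business days (Oct 10, Oct 11, Oct 12, Oct 13, Oct 16, skipping weekends) brings us to Monday, 16 October 2023, which is the date closing becomes effective.

16 October 2023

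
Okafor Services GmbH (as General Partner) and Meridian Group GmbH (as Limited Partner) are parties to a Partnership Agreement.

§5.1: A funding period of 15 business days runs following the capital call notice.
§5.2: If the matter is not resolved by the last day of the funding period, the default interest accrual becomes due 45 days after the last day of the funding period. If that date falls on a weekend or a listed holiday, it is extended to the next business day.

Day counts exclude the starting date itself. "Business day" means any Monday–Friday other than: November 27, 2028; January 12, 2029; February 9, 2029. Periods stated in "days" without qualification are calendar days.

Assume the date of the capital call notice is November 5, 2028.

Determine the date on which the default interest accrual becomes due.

From Sunday, November 5, 2028, 15 business days (Nov 6, Nov 7, Nov 8, Nov 9, …, Nov 22, Nov 23, Nov 24, skipping weekends) brings us to Friday, November 24, 2028, which is the last day of the funding period.
The date on which the default interest accrual becomes due: 45 calendar days after November 24, 2028 is January 8, 2029. January 8, 2029 is a Monday and is not a listed holiday, so no roll-forward applies.

January 8, 2029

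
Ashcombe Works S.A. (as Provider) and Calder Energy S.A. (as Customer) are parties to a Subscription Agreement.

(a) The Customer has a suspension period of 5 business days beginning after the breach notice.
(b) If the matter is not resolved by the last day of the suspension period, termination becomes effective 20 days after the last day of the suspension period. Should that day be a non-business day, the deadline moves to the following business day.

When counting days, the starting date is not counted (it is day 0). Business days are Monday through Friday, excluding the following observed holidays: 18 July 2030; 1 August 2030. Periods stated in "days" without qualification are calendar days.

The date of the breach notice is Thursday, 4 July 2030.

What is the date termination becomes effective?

The last day of the suspension period: 5 business days after Thursday, 4 July 2030, skipping weekends — Jul 5, Jul 8, Jul 9, Jul 10, Jul 11 — lands on Thursday, 11 July 2030.
The date termination becomes effective: 20 calendar days after 11 July 2030 is 31 July 2030. 31 July 2030 is a Wednesday and is not a listed holiday, so no roll-forward applies.

31 July 2030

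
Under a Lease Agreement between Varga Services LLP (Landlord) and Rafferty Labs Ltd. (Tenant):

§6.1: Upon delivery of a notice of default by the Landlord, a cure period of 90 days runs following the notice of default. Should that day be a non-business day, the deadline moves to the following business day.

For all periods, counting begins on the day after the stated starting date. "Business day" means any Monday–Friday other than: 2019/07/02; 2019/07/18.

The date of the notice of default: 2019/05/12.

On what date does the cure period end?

The last day of the cure period: 90 calendar days after 2019/05/12 is 2019/08/10. That falls on a Saturday, so it rolls to the next business day, Monday, 2019/08/12.

2019/08/12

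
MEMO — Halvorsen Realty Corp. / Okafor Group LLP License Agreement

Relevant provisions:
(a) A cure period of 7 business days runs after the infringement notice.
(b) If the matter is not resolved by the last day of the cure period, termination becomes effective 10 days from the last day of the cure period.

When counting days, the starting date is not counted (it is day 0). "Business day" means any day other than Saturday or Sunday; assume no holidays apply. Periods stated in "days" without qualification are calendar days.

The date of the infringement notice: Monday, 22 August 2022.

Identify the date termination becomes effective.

10 September 2022

From Monday, 22 August 2022, 7 business days (Aug 23, Aug 24, Aug 25, Aug 26, Aug 29, Aug 30, Aug 31, skipping weekends) brings us to Wednesday, 31 August 2022, which is the last day of the cure period.
The date termination becomes effective: 31 August 2022 + 10 days = 10 September 2022.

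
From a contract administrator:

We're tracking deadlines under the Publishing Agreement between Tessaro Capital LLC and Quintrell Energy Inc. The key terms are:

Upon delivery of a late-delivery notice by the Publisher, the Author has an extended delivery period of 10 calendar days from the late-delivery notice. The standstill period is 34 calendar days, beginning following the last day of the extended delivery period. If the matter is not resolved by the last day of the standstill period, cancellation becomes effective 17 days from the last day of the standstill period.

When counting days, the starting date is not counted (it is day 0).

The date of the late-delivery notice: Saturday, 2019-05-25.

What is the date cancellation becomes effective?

Adding 10 calendar days to 2019-05-25 gives 2019-06-04, which is the last day of the extended delivery period.
The last day of the standstill period: 34 calendar days after 2019-06-04 is 2019-07-08.
The date cancellation becomes effective: 17 calendar days after 2019-07-08 is 2019-07-25.

2019-07-25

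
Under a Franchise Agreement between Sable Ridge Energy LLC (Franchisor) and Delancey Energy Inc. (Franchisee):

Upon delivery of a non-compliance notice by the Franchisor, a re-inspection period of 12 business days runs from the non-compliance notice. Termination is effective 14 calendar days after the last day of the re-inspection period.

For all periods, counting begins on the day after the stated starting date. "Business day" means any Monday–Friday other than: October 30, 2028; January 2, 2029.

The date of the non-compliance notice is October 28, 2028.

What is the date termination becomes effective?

The last day of the re-inspection period: 12 business days after Saturday, October 28, 2028, skipping weekends and the listed holiday on Oct 30 — Oct 31, Nov 1, Nov 2, Nov 3, …, Nov 13, Nov 14, Nov 15 — lands on Wednesday, November 15, 2028.
Adding 14 calendar days to November 15, 2028 gives November 29, 2028, which is the date termination becomes effective.

November 29, 2028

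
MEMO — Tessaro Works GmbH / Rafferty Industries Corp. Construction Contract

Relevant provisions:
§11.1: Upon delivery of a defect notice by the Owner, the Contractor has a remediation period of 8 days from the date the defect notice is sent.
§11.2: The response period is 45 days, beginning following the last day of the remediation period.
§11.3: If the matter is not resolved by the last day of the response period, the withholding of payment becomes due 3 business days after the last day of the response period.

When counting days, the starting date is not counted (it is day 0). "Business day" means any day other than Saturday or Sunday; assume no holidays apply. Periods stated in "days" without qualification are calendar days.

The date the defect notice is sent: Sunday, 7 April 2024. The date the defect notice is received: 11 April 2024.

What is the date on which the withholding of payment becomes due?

4 June 2024

The last day of the remediation period: 8 calendar days after 7 April 2024 is 15 April 2024.
Adding 45 calendar days to 15 April 2024 gives 30 May 2024, which is the last day of the response period.
The date on which the withholding of payment becomes due: counting 3 business days from Thursday, 30 May 2024 (May 31, Jun 3, Jun 4, skipping weekends) reaches Tuesday, 4 June 2024.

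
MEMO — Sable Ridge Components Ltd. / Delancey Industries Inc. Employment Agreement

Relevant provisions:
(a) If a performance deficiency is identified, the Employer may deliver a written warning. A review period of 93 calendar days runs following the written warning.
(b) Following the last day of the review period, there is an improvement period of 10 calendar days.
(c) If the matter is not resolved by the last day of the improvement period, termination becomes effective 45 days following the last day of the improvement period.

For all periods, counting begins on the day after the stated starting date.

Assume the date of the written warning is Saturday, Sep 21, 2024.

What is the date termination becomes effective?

The last day of the review period: 93 calendar days after Sep 21, 2024 is Dec 23, 2024.
The last day of the improvement period: Dec 23, 2024 + 10 days = Jan 2, 2025.
The date termination becomes effective: 45 calendar days after Jan 2, 2025 is Feb 16, 2025.

Feb 16, 2025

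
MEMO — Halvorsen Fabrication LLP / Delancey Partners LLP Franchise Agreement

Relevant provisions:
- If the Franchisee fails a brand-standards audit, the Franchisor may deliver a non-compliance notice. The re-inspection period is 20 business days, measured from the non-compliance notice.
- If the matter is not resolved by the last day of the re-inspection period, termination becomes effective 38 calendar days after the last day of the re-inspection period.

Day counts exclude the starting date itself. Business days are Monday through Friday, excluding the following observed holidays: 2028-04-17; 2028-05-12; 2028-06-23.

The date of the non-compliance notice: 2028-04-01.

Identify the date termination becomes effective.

2028-06-08

The last day of the re-inspection period: counting 20 business days from Saturday, 2028-04-01 (Apr 3, Apr 4, Apr 5, Apr 6, …, Apr 27, Apr 28, May 1, skipping weekends and the listed holiday on Apr 17) reaches Monday, 2028-05-01.
The date termination becomes effective: 2028-05-01 + 38 days = 2028-06-08.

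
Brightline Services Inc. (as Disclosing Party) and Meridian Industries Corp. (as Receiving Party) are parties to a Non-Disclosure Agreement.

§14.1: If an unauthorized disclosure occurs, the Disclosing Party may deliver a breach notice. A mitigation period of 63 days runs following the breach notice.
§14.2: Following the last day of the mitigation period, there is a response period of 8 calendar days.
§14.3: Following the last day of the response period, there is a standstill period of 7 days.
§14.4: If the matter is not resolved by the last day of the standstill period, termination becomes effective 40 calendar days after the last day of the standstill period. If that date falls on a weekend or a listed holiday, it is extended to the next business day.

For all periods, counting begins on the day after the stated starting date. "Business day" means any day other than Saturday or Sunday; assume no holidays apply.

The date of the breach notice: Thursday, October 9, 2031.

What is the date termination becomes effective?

February 4, 2032

The last day of the mitigation period: 63 calendar days after October 9, 2031 is December 11, 2031.
The last day of the response period: December 11, 2031 + 8 days = December 19, 2031.
Adding 7 calendar days to December 19, 2031 gives December 26, 2031, which is the last day of the standstill period.
The date termination becomes effective: 40 calendar days after December 26, 2031 is February 4, 2032. February 4, 2032 is a Wednesday, so no roll-forward applies.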